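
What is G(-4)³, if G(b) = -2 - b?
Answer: 8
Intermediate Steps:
G(-4)³ = (-2 - 1*(-4))³ = (-2 + 4)³ = 2³ = 8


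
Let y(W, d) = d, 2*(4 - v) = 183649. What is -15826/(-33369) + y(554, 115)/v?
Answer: 2898627596/6127916529 ≈ 0.47302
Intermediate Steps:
v = -183641/2 (v = 4 - ½*183649 = 4 - 183649/2 = -183641/2 ≈ -91821.)
-15826/(-33369) + y(554, 115)/v = -15826/(-33369) + 115/(-183641/2) = -15826*(-1/33369) + 115*(-2/183641) = 15826/33369 - 230/183641 = 2898627596/6127916529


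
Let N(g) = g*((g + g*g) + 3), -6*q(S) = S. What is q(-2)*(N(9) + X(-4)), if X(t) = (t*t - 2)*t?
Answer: 781/3 ≈ 260.33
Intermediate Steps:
q(S) = -S/6
X(t) = t*(-2 + t**2) (X(t) = (t**2 - 2)*t = (-2 + t**2)*t = t*(-2 + t**2))
N(g) = g*(3 + g + g**2) (N(g) = g*((g + g**2) + 3) = g*(3 + g + g**2))
q(-2)*(N(9) + X(-4)) = (-1/6*(-2))*(9*(3 + 9 + 9**2) - 4*(-2 + (-4)**2)) = (9*(3 + 9 + 81) - 4*(-2 + 16))/3 = (9*93 - 4*14)/3 = (837 - 56)/3 = (1/3)*781 = 781/3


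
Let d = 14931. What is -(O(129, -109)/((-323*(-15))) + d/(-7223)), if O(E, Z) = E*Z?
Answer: 57967766/11665145 ≈ 4.9693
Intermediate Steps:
-(O(129, -109)/((-323*(-15))) + d/(-7223)) = -((129*(-109))/((-323*(-15))) + 14931/(-7223)) = -(-14061/4845 + 14931*(-1/7223)) = -(-14061*1/4845 - 14931/7223) = -(-4687/1615 - 14931/7223) = -1*(-57967766/11665145) = 57967766/11665145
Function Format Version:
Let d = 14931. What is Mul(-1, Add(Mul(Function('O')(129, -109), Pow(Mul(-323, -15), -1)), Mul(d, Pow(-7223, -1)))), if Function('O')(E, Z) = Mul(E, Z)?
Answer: Rational(57967766, 11665145) ≈ 4.9693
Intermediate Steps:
Mul(-1, Add(Mul(Function('O')(129, -109), Pow(Mul(-323, -15), -1)), Mul(d, Pow(-7223, -1)))) = Mul(-1, Add(Mul(Mul(129, -109), Pow(Mul(-323, -15), -1)), Mul(14931, Pow(-7223, -1)))) = Mul(-1, Add(Mul(-14061, Pow(4845, -1)), Mul(14931, Rational(-1, 7223)))) = Mul(-1, Add(Mul(-14061, Rational(1, 4845)), Rational(-14931, 7223))) = Mul(-1, Add(Rational(-4687, 1615), Rational(-14931, 7223))) = Mul(-1, Rational(-57967766, 11665145)) = Rational(57967766, 11665145)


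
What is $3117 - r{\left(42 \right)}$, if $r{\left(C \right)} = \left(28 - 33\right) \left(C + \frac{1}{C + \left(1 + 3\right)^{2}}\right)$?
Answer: $\frac{192971}{58} \approx 3327.1$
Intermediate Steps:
$r{\left(C \right)} = - 5 C - \frac{5}{16 + C}$ ($r{\left(C \right)} = - 5 \left(C + \frac{1}{C + 4^{2}}\right) = - 5 \left(C + \frac{1}{C + 16}\right) = - 5 \left(C + \frac{1}{16 + C}\right) = - 5 C - \frac{5}{16 + C}$)
$3117 - r{\left(42 \right)} = 3117 - \frac{5 \left(-1 - 42^{2} - 672\right)}{16 + 42} = 3117 - \frac{5 \left(-1 - 1764 - 672\right)}{58} = 3117 - 5 \cdot \frac{1}{58} \left(-1 - 1764 - 672\right) = 3117 - 5 \cdot \frac{1}{58} \left(-2437\right) = 3117 - - \frac{12185}{58} = 3117 + \frac{12185}{58} = \frac{192971}{58}$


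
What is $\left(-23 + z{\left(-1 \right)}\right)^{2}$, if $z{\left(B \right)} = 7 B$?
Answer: $900$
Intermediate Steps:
$\left(-23 + z{\left(-1 \right)}\right)^{2} = \left(-23 + 7 \left(-1\right)\right)^{2} = \left(-23 - 7\right)^{2} = \left(-30\right)^{2} = 900$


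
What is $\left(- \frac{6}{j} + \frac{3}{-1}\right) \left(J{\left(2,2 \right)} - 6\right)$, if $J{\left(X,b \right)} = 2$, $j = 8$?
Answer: $15$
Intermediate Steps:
$\left(- \frac{6}{j} + \frac{3}{-1}\right) \left(J{\left(2,2 \right)} - 6\right) = \left(- \frac{6}{8} + \frac{3}{-1}\right) \left(2 - 6\right) = \left(\left(-6\right) \frac{1}{8} + 3 \left(-1\right)\right) \left(-4\right) = \left(- \frac{3}{4} - 3\right) \left(-4\right) = \left(- \frac{15}{4}\right) \left(-4\right) = 15$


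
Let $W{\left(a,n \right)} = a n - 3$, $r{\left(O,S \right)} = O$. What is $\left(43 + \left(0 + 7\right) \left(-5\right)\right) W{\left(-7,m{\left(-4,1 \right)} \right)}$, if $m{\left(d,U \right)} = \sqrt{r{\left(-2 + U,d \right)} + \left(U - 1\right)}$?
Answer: $-24 - 56 i \approx -24.0 - 56.0 i$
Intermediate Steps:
$m{\left(d,U \right)} = \sqrt{-3 + 2 U}$ ($m{\left(d,U \right)} = \sqrt{\left(-2 + U\right) + \left(U - 1\right)} = \sqrt{\left(-2 + U\right) + \left(-1 + U\right)} = \sqrt{-3 + 2 U}$)
$W{\left(a,n \right)} = -3 + a n$
$\left(43 + \left(0 + 7\right) \left(-5\right)\right) W{\left(-7,m{\left(-4,1 \right)} \right)} = \left(43 + \left(0 + 7\right) \left(-5\right)\right) \left(-3 - 7 \sqrt{-3 + 2 \cdot 1}\right) = \left(43 + 7 \left(-5\right)\right) \left(-3 - 7 \sqrt{-3 + 2}\right) = \left(43 - 35\right) \left(-3 - 7 \sqrt{-1}\right) = 8 \left(-3 - 7 i\right) = -24 - 56 i$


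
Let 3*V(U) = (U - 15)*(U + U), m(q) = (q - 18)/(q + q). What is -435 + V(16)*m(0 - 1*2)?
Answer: -1145/3 ≈ -381.67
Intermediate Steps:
m(q) = (-18 + q)/(2*q) (m(q) = (-18 + q)/((2*q)) = (-18 + q)*(1/(2*q)) = (-18 + q)/(2*q))
V(U) = 2*U*(-15 + U)/3 (V(U) = ((U - 15)*(U + U))/3 = ((-15 + U)*(2*U))/3 = (2*U*(-15 + U))/3 = 2*U*(-15 + U)/3)
-435 + V(16)*m(0 - 1*2) = -435 + ((2/3)*16*(-15 + 16))*((-18 + (0 - 1*2))/(2*(0 - 1*2))) = -435 + ((2/3)*16*1)*((-18 + (0 - 2))/(2*(0 - 2))) = -435 + 32*((1/2)*(-18 - 2)/(-2))/3 = -435 + 32*((1/2)*(-1/2)*(-20))/3 = -435 + (32/3)*5 = -435 + 160/3 = -1145/3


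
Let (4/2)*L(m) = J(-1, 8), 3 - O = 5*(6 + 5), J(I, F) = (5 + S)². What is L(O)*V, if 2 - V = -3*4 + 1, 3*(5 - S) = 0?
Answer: 650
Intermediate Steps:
S = 5 (S = 5 - ⅓*0 = 5 + 0 = 5)
J(I, F) = 100 (J(I, F) = (5 + 5)² = 10² = 100)
O = -52 (O = 3 - 5*(6 + 5) = 3 - 5*11 = 3 - 1*55 = 3 - 55 = -52)
L(m) = 50 (L(m) = (½)*100 = 50)
V = 13 (V = 2 - (-3*4 + 1) = 2 - (-12 + 1) = 2 - 1*(-11) = 2 + 11 = 13)
L(O)*V = 50*13 = 650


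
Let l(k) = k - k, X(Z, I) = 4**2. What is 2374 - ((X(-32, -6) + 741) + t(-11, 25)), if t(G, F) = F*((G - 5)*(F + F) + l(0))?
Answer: 21617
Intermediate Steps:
X(Z, I) = 16
l(k) = 0
t(G, F) = 2*F**2*(-5 + G) (t(G, F) = F*((G - 5)*(F + F) + 0) = F*((-5 + G)*(2*F) + 0) = F*(2*F*(-5 + G) + 0) = F*(2*F*(-5 + G)) = 2*F**2*(-5 + G))
2374 - ((X(-32, -6) + 741) + t(-11, 25)) = 2374 - ((16 + 741) + 2*25**2*(-5 - 11)) = 2374 - (757 + 2*625*(-16)) = 2374 - (757 - 20000) = 2374 - 1*(-19243) = 2374 + 19243 = 21617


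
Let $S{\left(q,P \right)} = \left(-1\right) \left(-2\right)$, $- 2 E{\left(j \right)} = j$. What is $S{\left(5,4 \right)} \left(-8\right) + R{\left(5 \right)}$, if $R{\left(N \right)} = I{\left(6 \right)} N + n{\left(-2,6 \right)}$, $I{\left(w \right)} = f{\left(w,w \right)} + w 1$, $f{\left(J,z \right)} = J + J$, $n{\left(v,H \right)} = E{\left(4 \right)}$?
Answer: $72$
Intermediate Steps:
$E{\left(j \right)} = - \frac{j}{2}$
$n{\left(v,H \right)} = -2$ ($n{\left(v,H \right)} = \left(- \frac{1}{2}\right) 4 = -2$)
$S{\left(q,P \right)} = 2$
$f{\left(J,z \right)} = 2 J$
$I{\left(w \right)} = 3 w$ ($I{\left(w \right)} = 2 w + w 1 = 2 w + w = 3 w$)
$R{\left(N \right)} = -2 + 18 N$ ($R{\left(N \right)} = 3 \cdot 6 N - 2 = 18 N - 2 = -2 + 18 N$)
$S{\left(5,4 \right)} \left(-8\right) + R{\left(5 \right)} = 2 \left(-8\right) + \left(-2 + 18 \cdot 5\right) = -16 + \left(-2 + 90\right) = -16 + 88 = 72$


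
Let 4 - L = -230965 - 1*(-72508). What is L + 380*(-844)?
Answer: -162259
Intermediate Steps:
L = 158461 (L = 4 - (-230965 - 1*(-72508)) = 4 - (-230965 + 72508) = 4 - 1*(-158457) = 4 + 158457 = 158461)
L + 380*(-844) = 158461 + 380*(-844) = 158461 - 320720 = -162259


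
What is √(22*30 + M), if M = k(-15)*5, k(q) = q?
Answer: 3*√65 ≈ 24.187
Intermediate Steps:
M = -75 (M = -15*5 = -75)
√(22*30 + M) = √(22*30 - 75) = √(660 - 75) = √585 = 3*√65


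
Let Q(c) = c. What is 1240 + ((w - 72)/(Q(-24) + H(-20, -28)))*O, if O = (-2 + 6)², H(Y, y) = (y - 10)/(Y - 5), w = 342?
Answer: 294440/281 ≈ 1047.8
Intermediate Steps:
H(Y, y) = (-10 + y)/(-5 + Y)
O = 16 (O = 4² = 16)
1240 + ((w - 72)/(Q(-24) + H(-20, -28)))*O = 1240 + ((342 - 72)/(-24 + (-10 - 28)/(-5 - 20)))*16 = 1240 + (270/(-24 - 38/(-25)))*16 = 1240 + (270/(-24 - 1/25*(-38)))*16 = 1240 + (270/(-24 + 38/25))*16 = 1240 + (270/(-562/25))*16 = 1240 + (270*(-25/562))*16 = 1240 - 3375/281*16 = 1240 - 54000/281 = 294440/281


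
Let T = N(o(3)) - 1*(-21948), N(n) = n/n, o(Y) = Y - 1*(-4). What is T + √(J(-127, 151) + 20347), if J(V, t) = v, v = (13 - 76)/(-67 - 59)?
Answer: 21949 + √81390/2 ≈ 22092.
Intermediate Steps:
o(Y) = 4 + Y (o(Y) = Y + 4 = 4 + Y)
N(n) = 1
v = ½ (v = -63/(-126) = -63*(-1/126) = ½ ≈ 0.50000)
J(V, t) = ½
T = 21949 (T = 1 - 1*(-21948) = 1 + 21948 = 21949)
T + √(J(-127, 151) + 20347) = 21949 + √(½ + 20347) = 21949 + √(40695/2) = 21949 + √81390/2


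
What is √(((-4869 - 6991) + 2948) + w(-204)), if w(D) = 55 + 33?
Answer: 2*I*√2206 ≈ 93.936*I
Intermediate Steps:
w(D) = 88
√(((-4869 - 6991) + 2948) + w(-204)) = √(((-4869 - 6991) + 2948) + 88) = √((-11860 + 2948) + 88) = √(-8912 + 88) = √(-8824) = 2*I*√2206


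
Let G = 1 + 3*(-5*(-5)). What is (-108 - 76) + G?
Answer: -108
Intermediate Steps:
G = 76 (G = 1 + 3*25 = 1 + 75 = 76)
(-108 - 76) + G = (-108 - 76) + 76 = -184 + 76 = -108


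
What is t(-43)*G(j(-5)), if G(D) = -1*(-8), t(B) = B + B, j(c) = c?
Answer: -688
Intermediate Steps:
t(B) = 2*B
G(D) = 8
t(-43)*G(j(-5)) = (2*(-43))*8 = -86*8 = -688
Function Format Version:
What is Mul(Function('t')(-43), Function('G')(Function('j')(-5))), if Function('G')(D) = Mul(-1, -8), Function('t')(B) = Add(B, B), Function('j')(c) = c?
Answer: -688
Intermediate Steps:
Function('t')(B) = Mul(2, B)
Function('G')(D) = 8
Mul(Function('t')(-43), Function('G')(Function('j')(-5))) = Mul(Mul(2, -43), 8) = Mul(-86, 8) = -688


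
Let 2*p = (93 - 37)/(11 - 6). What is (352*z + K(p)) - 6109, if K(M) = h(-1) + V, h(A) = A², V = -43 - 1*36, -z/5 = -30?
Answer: 46613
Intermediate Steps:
z = 150 (z = -5*(-30) = 150)
V = -79 (V = -43 - 36 = -79)
p = 28/5 (p = ((93 - 37)/(11 - 6))/2 = (56/5)/2 = (56*(⅕))/2 = (½)*(56/5) = 28/5 ≈ 5.6000)
K(M) = -78 (K(M) = (-1)² - 79 = 1 - 79 = -78)
(352*z + K(p)) - 6109 = (352*150 - 78) - 6109 = (52800 - 78) - 6109 = 52722 - 6109 = 46613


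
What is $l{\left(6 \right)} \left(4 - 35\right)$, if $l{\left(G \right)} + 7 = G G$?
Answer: $-899$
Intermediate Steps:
$l{\left(G \right)} = -7 + G^{2}$ ($l{\left(G \right)} = -7 + G G = -7 + G^{2}$)
$l{\left(6 \right)} \left(4 - 35\right) = \left(-7 + 6^{2}\right) \left(4 - 35\right) = \left(-7 + 36\right) \left(-31\right) = 29 \left(-31\right) = -899$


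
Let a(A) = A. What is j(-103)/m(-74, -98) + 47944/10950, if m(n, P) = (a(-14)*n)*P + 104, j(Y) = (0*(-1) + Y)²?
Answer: 791083951/185098800 ≈ 4.2738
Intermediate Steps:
j(Y) = Y² (j(Y) = (0 + Y)² = Y²)
m(n, P) = 104 - 14*P*n (m(n, P) = (-14*n)*P + 104 = -14*P*n + 104 = 104 - 14*P*n)
j(-103)/m(-74, -98) + 47944/10950 = (-103)²/(104 - 14*(-98)*(-74)) + 47944/10950 = 10609/(104 - 101528) + 47944*(1/10950) = 10609/(-101424) + 23972/5475 = 10609*(-1/101424) + 23972/5475 = -10609/101424 + 23972/5475 = 791083951/185098800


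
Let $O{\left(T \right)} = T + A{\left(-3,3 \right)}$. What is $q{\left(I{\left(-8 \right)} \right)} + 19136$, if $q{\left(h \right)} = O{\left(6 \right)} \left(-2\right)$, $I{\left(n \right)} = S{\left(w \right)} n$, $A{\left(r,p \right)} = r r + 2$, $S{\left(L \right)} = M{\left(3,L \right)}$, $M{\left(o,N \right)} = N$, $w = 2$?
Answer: $19102$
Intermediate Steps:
$S{\left(L \right)} = L$
$A{\left(r,p \right)} = 2 + r^{2}$ ($A{\left(r,p \right)} = r^{2} + 2 = 2 + r^{2}$)
$I{\left(n \right)} = 2 n$
$O{\left(T \right)} = 11 + T$ ($O{\left(T \right)} = T + \left(2 + \left(-3\right)^{2}\right) = T + \left(2 + 9\right) = T + 11 = 11 + T$)
$q{\left(h \right)} = -34$ ($q{\left(h \right)} = \left(11 + 6\right) \left(-2\right) = 17 \left(-2\right) = -34$)
$q{\left(I{\left(-8 \right)} \right)} + 19136 = -34 + 19136 = 19102$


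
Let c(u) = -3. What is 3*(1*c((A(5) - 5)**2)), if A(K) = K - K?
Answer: -9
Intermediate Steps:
A(K) = 0
3*(1*c((A(5) - 5)**2)) = 3*(1*(-3)) = 3*(-3) = -9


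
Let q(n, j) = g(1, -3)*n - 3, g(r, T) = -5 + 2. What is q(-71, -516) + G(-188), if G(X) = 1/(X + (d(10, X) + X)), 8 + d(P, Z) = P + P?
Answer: 76439/364 ≈ 210.00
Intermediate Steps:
d(P, Z) = -8 + 2*P (d(P, Z) = -8 + (P + P) = -8 + 2*P)
g(r, T) = -3
q(n, j) = -3 - 3*n (q(n, j) = -3*n - 3 = -3 - 3*n)
G(X) = 1/(12 + 2*X) (G(X) = 1/(X + ((-8 + 2*10) + X)) = 1/(X + ((-8 + 20) + X)) = 1/(X + (12 + X)) = 1/(12 + 2*X))
q(-71, -516) + G(-188) = (-3 - 3*(-71)) + 1/(2*(6 - 188)) = (-3 + 213) + (1/2)/(-182) = 210 + (1/2)*(-1/182) = 210 - 1/364 = 76439/364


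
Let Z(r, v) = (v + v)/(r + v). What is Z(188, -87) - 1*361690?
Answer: -36530864/101 ≈ -3.6169e+5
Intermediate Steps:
Z(r, v) = 2*v/(r + v) (Z(r, v) = (2*v)/(r + v) = 2*v/(r + v))
Z(188, -87) - 1*361690 = 2*(-87)/(188 - 87) - 1*361690 = 2*(-87)/101 - 361690 = 2*(-87)*(1/101) - 361690 = -174/101 - 361690 = -36530864/101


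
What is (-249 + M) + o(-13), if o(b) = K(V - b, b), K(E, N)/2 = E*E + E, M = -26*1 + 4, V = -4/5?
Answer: 1277/25 ≈ 51.080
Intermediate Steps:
V = -⅘ (V = -4*⅕ = -⅘ ≈ -0.80000)
M = -22 (M = -26 + 4 = -22)
K(E, N) = 2*E + 2*E² (K(E, N) = 2*(E*E + E) = 2*(E² + E) = 2*(E + E²) = 2*E + 2*E²)
o(b) = 2*(-⅘ - b)*(⅕ - b) (o(b) = 2*(-⅘ - b)*(1 + (-⅘ - b)) = 2*(-⅘ - b)*(⅕ - b))
(-249 + M) + o(-13) = (-249 - 22) + (-8/25 + 2*(-13)² + (6/5)*(-13)) = -271 + (-8/25 + 2*169 - 78/5) = -271 + (-8/25 + 338 - 78/5) = -271 + 8052/25 = 1277/25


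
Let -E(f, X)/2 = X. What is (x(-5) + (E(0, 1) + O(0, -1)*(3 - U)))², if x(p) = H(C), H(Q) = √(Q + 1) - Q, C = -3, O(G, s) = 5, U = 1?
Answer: (11 + I*√2)² ≈ 119.0 + 31.113*I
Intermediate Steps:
H(Q) = √(1 + Q) - Q
x(p) = 3 + I*√2 (x(p) = √(1 - 3) - 1*(-3) = √(-2) + 3 = I*√2 + 3 = 3 + I*√2)
E(f, X) = -2*X
(x(-5) + (E(0, 1) + O(0, -1)*(3 - U)))² = ((3 + I*√2) + (-2*1 + 5*(3 - 1*1)))² = ((3 + I*√2) + (-2 + 5*(3 - 1)))² = ((3 + I*√2) + (-2 + 5*2))² = ((3 + I*√2) + (-2 + 10))² = ((3 + I*√2) + 8)² = (11 + I*√2)²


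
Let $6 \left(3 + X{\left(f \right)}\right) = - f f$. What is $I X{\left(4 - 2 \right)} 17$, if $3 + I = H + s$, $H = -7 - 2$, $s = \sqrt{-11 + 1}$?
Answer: $748 - \frac{187 i \sqrt{10}}{3} \approx 748.0 - 197.12 i$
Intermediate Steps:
$s = i \sqrt{10}$ ($s = \sqrt{-10} = i \sqrt{10} \approx 3.1623 i$)
$H = -9$ ($H = -7 - 2 = -9$)
$I = -12 + i \sqrt{10}$ ($I = -3 - \left(9 - i \sqrt{10}\right) = -12 + i \sqrt{10} \approx -12.0 + 3.1623 i$)
$X{\left(f \right)} = -3 - \frac{f^{2}}{6}$ ($X{\left(f \right)} = -3 + \frac{- f f}{6} = -3 + \frac{\left(-1\right) f^{2}}{6} = -3 - \frac{f^{2}}{6}$)
$I X{\left(4 - 2 \right)} 17 = \left(-12 + i \sqrt{10}\right) \left(-3 - \frac{\left(4 - 2\right)^{2}}{6}\right) 17 = \left(-12 + i \sqrt{10}\right) \left(-3 - \frac{2^{2}}{6}\right) 17 = \left(-12 + i \sqrt{10}\right) \left(-3 - \frac{2}{3}\right) 17 = \left(-12 + i \sqrt{10}\right) \left(- \frac{11}{3}\right) 17 = \left(44 - \frac{11 i \sqrt{10}}{3}\right) 17 = 748 - \frac{187 i \sqrt{10}}{3}$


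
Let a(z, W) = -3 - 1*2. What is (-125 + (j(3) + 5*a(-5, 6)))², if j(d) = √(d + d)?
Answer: (150 - √6)² ≈ 21771.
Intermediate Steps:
a(z, W) = -5 (a(z, W) = -3 - 2 = -5)
j(d) = √2*√d (j(d) = √(2*d) = √2*√d)
(-125 + (j(3) + 5*a(-5, 6)))² = (-125 + (√2*√3 + 5*(-5)))² = (-125 + (√6 - 25))² = (-125 + (-25 + √6))² = (-150 + √6)²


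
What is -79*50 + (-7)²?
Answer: -3901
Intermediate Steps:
-79*50 + (-7)² = -3950 + 49 = -3901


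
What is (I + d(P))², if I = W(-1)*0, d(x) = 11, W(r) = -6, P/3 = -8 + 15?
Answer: 121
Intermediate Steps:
P = 21 (P = 3*(-8 + 15) = 3*7 = 21)
I = 0 (I = -6*0 = 0)
(I + d(P))² = (0 + 11)² = 11² = 121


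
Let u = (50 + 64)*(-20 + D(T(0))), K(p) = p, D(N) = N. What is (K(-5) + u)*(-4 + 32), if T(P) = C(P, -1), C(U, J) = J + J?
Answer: -70364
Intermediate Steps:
C(U, J) = 2*J
T(P) = -2 (T(P) = 2*(-1) = -2)
u = -2508 (u = (50 + 64)*(-20 - 2) = 114*(-22) = -2508)
(K(-5) + u)*(-4 + 32) = (-5 - 2508)*(-4 + 32) = -2513*28 = -70364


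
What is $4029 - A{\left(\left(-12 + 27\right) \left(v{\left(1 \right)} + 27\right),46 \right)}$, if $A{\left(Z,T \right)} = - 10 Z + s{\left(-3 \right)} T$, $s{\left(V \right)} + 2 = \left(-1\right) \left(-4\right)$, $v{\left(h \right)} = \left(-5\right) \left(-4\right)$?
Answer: $10987$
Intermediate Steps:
$v{\left(h \right)} = 20$
$s{\left(V \right)} = 2$ ($s{\left(V \right)} = -2 - -4 = -2 + 4 = 2$)
$A{\left(Z,T \right)} = - 10 Z + 2 T$
$4029 - A{\left(\left(-12 + 27\right) \left(v{\left(1 \right)} + 27\right),46 \right)} = 4029 - \left(- 10 \left(-12 + 27\right) \left(20 + 27\right) + 2 \cdot 46\right) = 4029 - \left(- 10 \cdot 15 \cdot 47 + 92\right) = 4029 - \left(\left(-10\right) 705 + 92\right) = 4029 - \left(-7050 + 92\right) = 4029 - -6958 = 4029 + 6958 = 10987$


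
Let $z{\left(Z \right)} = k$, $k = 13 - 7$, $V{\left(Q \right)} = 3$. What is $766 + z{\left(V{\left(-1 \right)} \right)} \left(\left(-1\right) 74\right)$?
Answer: $322$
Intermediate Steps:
$k = 6$
$z{\left(Z \right)} = 6$
$766 + z{\left(V{\left(-1 \right)} \right)} \left(\left(-1\right) 74\right) = 766 + 6 \left(\left(-1\right) 74\right) = 766 + 6 \left(-74\right) = 766 - 444 = 322$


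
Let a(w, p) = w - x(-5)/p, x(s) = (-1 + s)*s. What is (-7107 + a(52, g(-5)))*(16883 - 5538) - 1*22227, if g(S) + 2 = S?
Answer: -560088064/7 ≈ -8.0013e+7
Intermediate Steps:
x(s) = s*(-1 + s)
g(S) = -2 + S
a(w, p) = w - 30/p (a(w, p) = w - (-5*(-1 - 5))/p = w - (-5*(-6))/p = w - 30/p)
(-7107 + a(52, g(-5)))*(16883 - 5538) - 1*22227 = (-7107 + (52 - 30/(-2 - 5)))*(16883 - 5538) - 1*22227 = (-7107 + (52 - 30/(-7)))*11345 - 22227 = (-7107 + (52 - 30*(-1/7)))*11345 - 22227 = (-7107 + (52 + 30/7))*11345 - 22227 = (-7107 + 394/7)*11345 - 22227 = -49355/7*11345 - 22227 = -559932475/7 - 22227 = -560088064/7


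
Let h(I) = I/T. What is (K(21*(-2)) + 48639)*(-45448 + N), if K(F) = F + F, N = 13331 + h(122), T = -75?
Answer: -7797599589/5 ≈ -1.5595e+9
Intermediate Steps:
h(I) = -I/75 (h(I) = I/(-75) = I*(-1/75) = -I/75)
N = 999703/75 (N = 13331 - 1/75*122 = 13331 - 122/75 = 999703/75 ≈ 13329.)
K(F) = 2*F
(K(21*(-2)) + 48639)*(-45448 + N) = (2*(21*(-2)) + 48639)*(-45448 + 999703/75) = (2*(-42) + 48639)*(-2408897/75) = (-84 + 48639)*(-2408897/75) = 48555*(-2408897/75) = -7797599589/5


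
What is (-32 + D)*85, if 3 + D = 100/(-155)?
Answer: -93925/31 ≈ -3029.8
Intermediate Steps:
D = -113/31 (D = -3 + 100/(-155) = -3 + 100*(-1/155) = -3 - 20/31 = -113/31 ≈ -3.6452)
(-32 + D)*85 = (-32 - 113/31)*85 = -1105/31*85 = -93925/31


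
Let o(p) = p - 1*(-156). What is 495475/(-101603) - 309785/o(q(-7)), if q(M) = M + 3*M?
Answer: -31538506155/13005184 ≈ -2425.1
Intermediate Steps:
q(M) = 4*M
o(p) = 156 + p (o(p) = p + 156 = 156 + p)
495475/(-101603) - 309785/o(q(-7)) = 495475/(-101603) - 309785/(156 + 4*(-7)) = 495475*(-1/101603) - 309785/(156 - 28) = -495475/101603 - 309785/128 = -31538506155/13005184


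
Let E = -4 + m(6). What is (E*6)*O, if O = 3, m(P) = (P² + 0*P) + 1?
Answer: 594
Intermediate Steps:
m(P) = 1 + P² (m(P) = (P² + 0) + 1 = P² + 1 = 1 + P²)
E = 33 (E = -4 + (1 + 6²) = -4 + (1 + 36) = -4 + 37 = 33)
(E*6)*O = (33*6)*3 = 198*3 = 594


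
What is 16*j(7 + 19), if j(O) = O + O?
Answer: 832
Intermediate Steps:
j(O) = 2*O
16*j(7 + 19) = 16*(2*(7 + 19)) = 16*(2*26) = 16*52 = 832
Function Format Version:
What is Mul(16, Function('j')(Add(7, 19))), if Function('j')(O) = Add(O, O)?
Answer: 832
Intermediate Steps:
Function('j')(O) = Mul(2, O)
Mul(16, Function('j')(Add(7, 19))) = Mul(16, Mul(2, Add(7, 19))) = Mul(16, Mul(2, 26)) = Mul(16, 52) = 832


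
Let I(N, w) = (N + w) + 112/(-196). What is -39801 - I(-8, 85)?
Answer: -279142/7 ≈ -39877.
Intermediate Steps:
I(N, w) = -4/7 + N + w (I(N, w) = (N + w) + 112*(-1/196) = (N + w) - 4/7 = -4/7 + N + w)
-39801 - I(-8, 85) = -39801 - (-4/7 - 8 + 85) = -39801 - 1*535/7 = -39801 - 535/7 = -279142/7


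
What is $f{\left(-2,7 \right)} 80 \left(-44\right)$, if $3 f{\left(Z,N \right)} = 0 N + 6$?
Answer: $-7040$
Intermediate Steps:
$f{\left(Z,N \right)} = 2$ ($f{\left(Z,N \right)} = \frac{0 N + 6}{3} = \frac{0 + 6}{3} = \frac{1}{3} \cdot 6 = 2$)
$f{\left(-2,7 \right)} 80 \left(-44\right) = 2 \cdot 80 \left(-44\right) = 160 \left(-44\right) = -7040$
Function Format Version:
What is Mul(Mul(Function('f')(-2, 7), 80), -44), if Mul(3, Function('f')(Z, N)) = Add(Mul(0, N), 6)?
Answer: -7040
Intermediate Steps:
Function('f')(Z, N) = 2 (Function('f')(Z, N) = Mul(Rational(1, 3), Add(Mul(0, N), 6)) = Mul(Rational(1, 3), Add(0, 6)) = Mul(Rational(1, 3), 6) = 2)
Mul(Mul(Function('f')(-2, 7), 80), -44) = Mul(Mul(2, 80), -44) = Mul(160, -44) = -7040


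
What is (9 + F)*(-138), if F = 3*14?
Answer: -7038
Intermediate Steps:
F = 42
(9 + F)*(-138) = (9 + 42)*(-138) = 51*(-138) = -7038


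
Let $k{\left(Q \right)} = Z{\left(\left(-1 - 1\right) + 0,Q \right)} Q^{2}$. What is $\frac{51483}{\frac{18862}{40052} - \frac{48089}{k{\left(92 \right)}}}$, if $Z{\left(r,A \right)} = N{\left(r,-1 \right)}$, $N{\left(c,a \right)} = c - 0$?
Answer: $\frac{2908790598304}{187113047} \approx 15546.0$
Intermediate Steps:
$N{\left(c,a \right)} = c$ ($N{\left(c,a \right)} = c + 0 = c$)
$Z{\left(r,A \right)} = r$
$k{\left(Q \right)} = - 2 Q^{2}$ ($k{\left(Q \right)} = \left(\left(-1 - 1\right) + 0\right) Q^{2} = \left(-2 + 0\right) Q^{2} = - 2 Q^{2}$)
$\frac{51483}{\frac{18862}{40052} - \frac{48089}{k{\left(92 \right)}}} = \frac{51483}{\frac{18862}{40052} - \frac{48089}{\left(-2\right) 92^{2}}} = \frac{51483}{18862 \cdot \frac{1}{40052} - \frac{48089}{\left(-2\right) 8464}} = \frac{51483}{\frac{9431}{20026} - \frac{48089}{-16928}} = \frac{51483}{\frac{9431}{20026} - - \frac{48089}{16928}} = \frac{51483}{\frac{9431}{20026} + \frac{48089}{16928}} = \frac{51483}{\frac{561339141}{169500064}} = 51483 \cdot \frac{169500064}{561339141} = \frac{2908790598304}{187113047}$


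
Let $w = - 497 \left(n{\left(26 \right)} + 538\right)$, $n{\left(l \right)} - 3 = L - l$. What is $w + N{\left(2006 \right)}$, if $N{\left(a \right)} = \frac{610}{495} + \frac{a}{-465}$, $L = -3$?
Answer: $- \frac{3904797368}{15345} \approx -2.5447 \cdot 10^{5}$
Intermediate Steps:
$n{\left(l \right)} = - l$ ($n{\left(l \right)} = 3 - \left(3 + l\right) = - l$)
$N{\left(a \right)} = \frac{122}{99} - \frac{a}{465}$ ($N{\left(a \right)} = 610 \cdot \frac{1}{495} + a \left(- \frac{1}{465}\right) = \frac{122}{99} - \frac{a}{465}$)
$w = -254464$ ($w = - 497 \left(\left(-1\right) 26 + 538\right) = - 497 \left(-26 + 538\right) = \left(-497\right) 512 = -254464$)
$w + N{\left(2006 \right)} = -254464 + \left(\frac{122}{99} - \frac{2006}{465}\right) = -254464 - \frac{47288}{15345} = - \frac{3904797368}{15345}$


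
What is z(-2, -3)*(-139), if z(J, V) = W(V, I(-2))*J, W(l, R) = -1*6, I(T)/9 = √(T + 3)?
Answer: -1668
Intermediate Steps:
I(T) = 9*√(3 + T) (I(T) = 9*√(T + 3) = 9*√(3 + T))
W(l, R) = -6
z(J, V) = -6*J
z(-2, -3)*(-139) = -6*(-2)*(-139) = 12*(-139) = -1668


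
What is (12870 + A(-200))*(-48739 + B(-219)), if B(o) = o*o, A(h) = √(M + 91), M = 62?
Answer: -10012860 - 2334*√17 ≈ -1.0022e+7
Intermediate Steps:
A(h) = 3*√17 (A(h) = √(62 + 91) = √153 = 3*√17)
B(o) = o²
(12870 + A(-200))*(-48739 + B(-219)) = (12870 + 3*√17)*(-48739 + (-219)²) = (12870 + 3*√17)*(-48739 + 47961) = (12870 + 3*√17)*(-778) = -10012860 - 2334*√17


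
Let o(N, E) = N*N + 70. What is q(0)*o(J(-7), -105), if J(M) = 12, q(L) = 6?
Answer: 1284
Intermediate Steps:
o(N, E) = 70 + N² (o(N, E) = N² + 70 = 70 + N²)
q(0)*o(J(-7), -105) = 6*(70 + 12²) = 6*(70 + 144) = 6*214 = 1284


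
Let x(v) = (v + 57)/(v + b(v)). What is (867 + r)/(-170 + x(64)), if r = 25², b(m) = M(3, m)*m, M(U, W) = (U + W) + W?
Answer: -1145856/130549 ≈ -8.7772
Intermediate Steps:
M(U, W) = U + 2*W
b(m) = m*(3 + 2*m) (b(m) = (3 + 2*m)*m = m*(3 + 2*m))
x(v) = (57 + v)/(v + v*(3 + 2*v)) (x(v) = (v + 57)/(v + v*(3 + 2*v)) = (57 + v)/(v + v*(3 + 2*v)))
r = 625
(867 + r)/(-170 + x(64)) = (867 + 625)/(-170 + (½)*(57 + 64)/(64*(2 + 64))) = 1492/(-170 + (½)*(1/64)*121/66) = 1492/(-170 + (½)*(1/64)*(1/66)*121) = 1492/(-170 + 11/768) = 1492/(-130549/768) = 1492*(-768/130549) = -1145856/130549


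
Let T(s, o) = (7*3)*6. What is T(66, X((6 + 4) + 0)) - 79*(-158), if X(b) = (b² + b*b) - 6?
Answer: 12608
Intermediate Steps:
X(b) = -6 + 2*b² (X(b) = (b² + b²) - 6 = 2*b² - 6 = -6 + 2*b²)
T(s, o) = 126 (T(s, o) = 21*6 = 126)
T(66, X((6 + 4) + 0)) - 79*(-158) = 126 - 79*(-158) = 126 - 1*(-12482) = 126 + 12482 = 12608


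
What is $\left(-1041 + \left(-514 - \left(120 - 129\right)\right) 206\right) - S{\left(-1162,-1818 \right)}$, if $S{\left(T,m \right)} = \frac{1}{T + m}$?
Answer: $- \frac{313111579}{2980} \approx -1.0507 \cdot 10^{5}$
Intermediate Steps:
$\left(-1041 + \left(-514 - \left(120 - 129\right)\right) 206\right) - S{\left(-1162,-1818 \right)} = \left(-1041 + \left(-514 - \left(120 - 129\right)\right) 206\right) - \frac{1}{-1162 - 1818} = \left(-1041 + \left(-514 - -9\right) 206\right) - \frac{1}{-2980} = \left(-1041 + \left(-514 + 9\right) 206\right) - - \frac{1}{2980} = \left(-1041 - 104030\right) + \frac{1}{2980} = -105071 + \frac{1}{2980} = - \frac{313111579}{2980}$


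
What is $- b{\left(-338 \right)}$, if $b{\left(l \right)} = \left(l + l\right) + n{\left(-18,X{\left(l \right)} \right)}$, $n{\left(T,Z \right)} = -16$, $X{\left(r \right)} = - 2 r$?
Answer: $692$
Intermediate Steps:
$b{\left(l \right)} = -16 + 2 l$ ($b{\left(l \right)} = \left(l + l\right) - 16 = 2 l - 16 = -16 + 2 l$)
$- b{\left(-338 \right)} = - (-16 + 2 \left(-338\right)) = - (-16 - 676) = \left(-1\right) \left(-692\right) = 692$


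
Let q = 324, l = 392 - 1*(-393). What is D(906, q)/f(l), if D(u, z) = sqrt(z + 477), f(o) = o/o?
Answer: 3*sqrt(89) ≈ 28.302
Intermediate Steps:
l = 785 (l = 392 + 393 = 785)
f(o) = 1
D(u, z) = sqrt(477 + z)
D(906, q)/f(l) = sqrt(477 + 324)/1 = sqrt(801)*1 = (3*sqrt(89))*1 = 3*sqrt(89)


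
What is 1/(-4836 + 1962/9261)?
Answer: -1029/4976026 ≈ -0.00020679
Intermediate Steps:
1/(-4836 + 1962/9261) = 1/(-4836 + 1962*(1/9261)) = 1/(-4836 + 218/1029) = 1/(-4976026/1029) = -1029/4976026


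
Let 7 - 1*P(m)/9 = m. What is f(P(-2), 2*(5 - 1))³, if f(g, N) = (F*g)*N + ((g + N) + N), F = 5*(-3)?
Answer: -891110287367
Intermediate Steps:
P(m) = 63 - 9*m
F = -15
f(g, N) = g + 2*N - 15*N*g (f(g, N) = (-15*g)*N + ((g + N) + N) = -15*N*g + ((N + g) + N) = -15*N*g + (g + 2*N) = g + 2*N - 15*N*g)
f(P(-2), 2*(5 - 1))³ = ((63 - 9*(-2)) + 2*(2*(5 - 1)) - 15*2*(5 - 1)*(63 - 9*(-2)))³ = ((63 + 18) + 2*(2*4) - 15*2*4*(63 + 18))³ = (81 + 2*8 - 15*8*81)³ = (81 + 16 - 9720)³ = (-9623)³ = -891110287367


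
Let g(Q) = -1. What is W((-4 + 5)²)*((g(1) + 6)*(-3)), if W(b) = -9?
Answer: 135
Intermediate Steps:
W((-4 + 5)²)*((g(1) + 6)*(-3)) = -9*(-1 + 6)*(-3) = -45*(-3) = -9*(-15) = 135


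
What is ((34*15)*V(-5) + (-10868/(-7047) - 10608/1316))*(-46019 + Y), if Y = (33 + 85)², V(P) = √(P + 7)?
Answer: 69293435120/331209 - 16368450*√2 ≈ -2.2939e+7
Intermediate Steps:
V(P) = √(7 + P)
Y = 13924 (Y = 118² = 13924)
((34*15)*V(-5) + (-10868/(-7047) - 10608/1316))*(-46019 + Y) = ((34*15)*√(7 - 5) + (-10868/(-7047) - 10608/1316))*(-46019 + 13924) = (510*√2 + (-10868*(-1/7047) - 10608*1/1316))*(-32095) = (510*√2 + (10868/7047 - 2652/329))*(-32095) = (510*√2 - 15113072/2318463)*(-32095) = (-15113072/2318463 + 510*√2)*(-32095) = 69293435120/331209 - 16368450*√2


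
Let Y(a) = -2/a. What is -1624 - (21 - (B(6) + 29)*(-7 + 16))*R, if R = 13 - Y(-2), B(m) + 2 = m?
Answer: 1688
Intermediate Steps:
B(m) = -2 + m
R = 12 (R = 13 - (-2)/(-2) = 13 - (-2)*(-1)/2 = 13 - 1*1 = 13 - 1 = 12)
-1624 - (21 - (B(6) + 29)*(-7 + 16))*R = -1624 - (21 - ((-2 + 6) + 29)*(-7 + 16))*12 = -1624 - (21 - (4 + 29)*9)*12 = -1624 - (21 - 33*9)*12 = -1624 - (21 - 1*297)*12 = -1624 - (21 - 297)*12 = -1624 - (-276)*12 = -1624 - 1*(-3312) = -1624 + 3312 = 1688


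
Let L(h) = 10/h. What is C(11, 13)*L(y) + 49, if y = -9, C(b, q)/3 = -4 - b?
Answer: 99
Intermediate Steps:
C(b, q) = -12 - 3*b (C(b, q) = 3*(-4 - b) = -12 - 3*b)
C(11, 13)*L(y) + 49 = (-12 - 3*11)*(10/(-9)) + 49 = (-12 - 33)*(10*(-1/9)) + 49 = -45*(-10/9) + 49 = 50 + 49 = 99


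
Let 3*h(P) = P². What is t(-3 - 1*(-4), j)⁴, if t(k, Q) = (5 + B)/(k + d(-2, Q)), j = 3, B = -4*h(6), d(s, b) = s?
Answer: 3418801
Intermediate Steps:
h(P) = P²/3
B = -48 (B = -4*6²/3 = -4*36/3 = -4*12 = -48)
t(k, Q) = -43/(-2 + k) (t(k, Q) = (5 - 48)/(k - 2) = -43/(-2 + k))
t(-3 - 1*(-4), j)⁴ = (-43/(-2 + (-3 - 1*(-4))))⁴ = (-43/(-2 + (-3 + 4)))⁴ = (-43/(-2 + 1))⁴ = (-43/(-1))⁴ = (-43*(-1))⁴ = 43⁴ = 3418801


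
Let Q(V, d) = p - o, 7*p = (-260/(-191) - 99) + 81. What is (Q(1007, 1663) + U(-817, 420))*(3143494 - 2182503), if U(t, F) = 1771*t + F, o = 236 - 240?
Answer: -265501350918637/191 ≈ -1.3901e+12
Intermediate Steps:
o = -4
p = -454/191 (p = ((-260/(-191) - 99) + 81)/7 = ((-260*(-1/191) - 99) + 81)/7 = ((260/191 - 99) + 81)/7 = (-18649/191 + 81)/7 = (⅐)*(-3178/191) = -454/191 ≈ -2.3770)
Q(V, d) = 310/191 (Q(V, d) = -454/191 - 1*(-4) = -454/191 + 4 = 310/191)
U(t, F) = F + 1771*t
(Q(1007, 1663) + U(-817, 420))*(3143494 - 2182503) = (310/191 + (420 + 1771*(-817)))*(3143494 - 2182503) = (310/191 + (420 - 1446907))*960991 = (310/191 - 1446487)*960991 = -276278707/191*960991 = -265501350918637/191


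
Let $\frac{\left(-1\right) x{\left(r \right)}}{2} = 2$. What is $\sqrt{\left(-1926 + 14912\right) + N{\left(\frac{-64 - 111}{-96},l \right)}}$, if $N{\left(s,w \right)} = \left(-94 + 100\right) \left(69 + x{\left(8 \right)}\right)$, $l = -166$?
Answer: $8 \sqrt{209} \approx 115.65$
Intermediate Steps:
$x{\left(r \right)} = -4$ ($x{\left(r \right)} = \left(-2\right) 2 = -4$)
$N{\left(s,w \right)} = 390$ ($N{\left(s,w \right)} = \left(-94 + 100\right) \left(69 - 4\right) = 6 \cdot 65 = 390$)
$\sqrt{\left(-1926 + 14912\right) + N{\left(\frac{-64 - 111}{-96},l \right)}} = \sqrt{\left(-1926 + 14912\right) + 390} = \sqrt{12986 + 390} = \sqrt{13376} = 8 \sqrt{209}$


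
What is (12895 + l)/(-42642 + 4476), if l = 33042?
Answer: -45937/38166 ≈ -1.2036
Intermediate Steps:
(12895 + l)/(-42642 + 4476) = (12895 + 33042)/(-42642 + 4476) = 45937/(-38166) = 45937*(-1/38166) = -45937/38166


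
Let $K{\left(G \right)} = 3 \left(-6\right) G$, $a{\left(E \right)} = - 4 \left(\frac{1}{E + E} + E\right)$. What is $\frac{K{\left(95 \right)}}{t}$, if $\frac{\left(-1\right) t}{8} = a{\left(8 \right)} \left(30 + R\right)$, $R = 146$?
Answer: $- \frac{285}{7568} \approx -0.037659$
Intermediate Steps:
$a{\left(E \right)} = - 4 E - \frac{2}{E}$ ($a{\left(E \right)} = - 4 \left(\frac{1}{2 E} + E\right) = - 4 \left(E + \frac{1}{2 E}\right) = - 4 E - \frac{2}{E}$)
$K{\left(G \right)} = - 18 G$
$t = 45408$ ($t = - 8 \left(\left(-4\right) 8 - \frac{2}{8}\right) \left(30 + 146\right) = - 8 \left(-32 - \frac{1}{4}\right) 176 = - 8 \left(\left(- \frac{129}{4}\right) 176\right) = \left(-8\right) \left(-5676\right) = 45408$)
$\frac{K{\left(95 \right)}}{t} = \frac{\left(-18\right) 95}{45408} = \left(-1710\right) \frac{1}{45408} = - \frac{285}{7568}$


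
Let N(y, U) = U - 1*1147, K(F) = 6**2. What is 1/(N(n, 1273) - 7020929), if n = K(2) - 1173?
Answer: -1/7020803 ≈ -1.4243e-7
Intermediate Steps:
K(F) = 36
n = -1137 (n = 36 - 1173 = -1137)
N(y, U) = -1147 + U (N(y, U) = U - 1147 = -1147 + U)
1/(N(n, 1273) - 7020929) = 1/((-1147 + 1273) - 7020929) = 1/(126 - 7020929) = 1/(-7020803) = -1/7020803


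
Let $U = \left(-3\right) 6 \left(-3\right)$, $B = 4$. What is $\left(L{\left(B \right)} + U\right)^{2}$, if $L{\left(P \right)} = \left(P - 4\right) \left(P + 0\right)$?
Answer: $2916$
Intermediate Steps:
$L{\left(P \right)} = P \left(-4 + P\right)$ ($L{\left(P \right)} = \left(-4 + P\right) P = P \left(-4 + P\right)$)
$U = 54$ ($U = \left(-18\right) \left(-3\right) = 54$)
$\left(L{\left(B \right)} + U\right)^{2} = \left(4 \left(-4 + 4\right) + 54\right)^{2} = \left(4 \cdot 0 + 54\right)^{2} = \left(0 + 54\right)^{2} = 54^{2} = 2916$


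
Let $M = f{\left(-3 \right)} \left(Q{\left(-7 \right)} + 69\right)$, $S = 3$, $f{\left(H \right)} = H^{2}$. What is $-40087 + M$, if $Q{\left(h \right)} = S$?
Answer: $-39439$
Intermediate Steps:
$Q{\left(h \right)} = 3$
$M = 648$ ($M = \left(-3\right)^{2} \left(3 + 69\right) = 9 \cdot 72 = 648$)
$-40087 + M = -40087 + 648 = -39439$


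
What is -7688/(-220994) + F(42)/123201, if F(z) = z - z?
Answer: 3844/110497 ≈ 0.034788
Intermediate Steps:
F(z) = 0
-7688/(-220994) + F(42)/123201 = -7688/(-220994) + 0/123201 = -7688*(-1/220994) + 0*(1/123201) = 3844/110497 + 0 = 3844/110497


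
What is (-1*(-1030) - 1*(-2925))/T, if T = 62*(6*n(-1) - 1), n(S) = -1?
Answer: -565/62 ≈ -9.1129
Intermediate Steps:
T = -434 (T = 62*(6*(-1) - 1) = 62*(-6 - 1) = 62*(-7) = -434)
(-1*(-1030) - 1*(-2925))/T = (-1*(-1030) - 1*(-2925))/(-434) = (1030 + 2925)*(-1/434) = 3955*(-1/434) = -565/62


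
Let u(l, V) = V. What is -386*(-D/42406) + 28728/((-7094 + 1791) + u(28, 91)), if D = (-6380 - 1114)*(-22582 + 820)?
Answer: 3154781276082/2125193 ≈ 1.4845e+6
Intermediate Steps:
D = 163084428 (D = -7494*(-21762) = 163084428)
-386*(-D/42406) + 28728/((-7094 + 1791) + u(28, 91)) = -386/((-42406/163084428)) + 28728/((-7094 + 1791) + 91) = -386/((-42406*1/163084428)) + 28728/(-5303 + 91) = -386/(-1631/6272478) + 28728/(-5212) = -386*(-6272478/1631) + 28728*(-1/5212) = 2421176508/1631 - 7182/1303 = 3154781276082/2125193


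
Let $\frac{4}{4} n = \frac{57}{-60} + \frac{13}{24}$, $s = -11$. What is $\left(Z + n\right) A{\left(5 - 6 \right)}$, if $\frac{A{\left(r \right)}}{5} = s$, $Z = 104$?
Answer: $- \frac{136741}{24} \approx -5697.5$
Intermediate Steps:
$A{\left(r \right)} = -55$ ($A{\left(r \right)} = 5 \left(-11\right) = -55$)
$n = - \frac{49}{120}$ ($n = \frac{57}{-60} + \frac{13}{24} = 57 \left(- \frac{1}{60}\right) + 13 \cdot \frac{1}{24} = - \frac{19}{20} + \frac{13}{24} = - \frac{49}{120} \approx -0.40833$)
$\left(Z + n\right) A{\left(5 - 6 \right)} = \left(104 - \frac{49}{120}\right) \left(-55\right) = \frac{12431}{120} \left(-55\right) = - \frac{136741}{24}$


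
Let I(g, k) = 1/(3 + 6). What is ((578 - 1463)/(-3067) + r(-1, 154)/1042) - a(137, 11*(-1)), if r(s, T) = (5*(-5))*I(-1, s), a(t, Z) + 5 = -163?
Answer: 4840293623/28762326 ≈ 168.29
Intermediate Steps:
I(g, k) = ⅑ (I(g, k) = 1/9 = ⅑)
a(t, Z) = -168 (a(t, Z) = -5 - 163 = -168)
r(s, T) = -25/9 (r(s, T) = (5*(-5))*(⅑) = -25*⅑ = -25/9)
((578 - 1463)/(-3067) + r(-1, 154)/1042) - a(137, 11*(-1)) = ((578 - 1463)/(-3067) - 25/9/1042) - 1*(-168) = (-885*(-1/3067) - 25/9*1/1042) + 168 = (885/3067 - 25/9378) + 168 = 8222855/28762326 + 168 = 4840293623/28762326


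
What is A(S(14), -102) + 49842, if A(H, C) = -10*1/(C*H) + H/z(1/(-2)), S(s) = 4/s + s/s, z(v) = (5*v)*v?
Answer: 800729479/16065 ≈ 49843.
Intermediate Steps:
z(v) = 5*v²
S(s) = 1 + 4/s (S(s) = 4/s + 1 = 1 + 4/s)
A(H, C) = 4*H/5 - 10/(C*H) (A(H, C) = -10*1/(C*H) + H/((5*(1/(-2))²)) = -10*1/(C*H) + H/((5*(-½)²)) = -10/(C*H) + H/((5*(¼))) = -10/(C*H) + H/(5/4) = -10/(C*H) + H*(⅘) = -10/(C*H) + 4*H/5 = 4*H/5 - 10/(C*H))
A(S(14), -102) + 49842 = (4*((4 + 14)/14)/5 - 10/(-102*(4 + 14)/14)) + 49842 = (4*((1/14)*18)/5 - 10*(-1/102)/(1/14)*18) + 49842 = ((⅘)*(9/7) - 10*(-1/102)/9/7) + 49842 = (36/35 - 10*(-1/102)*7/9) + 49842 = (36/35 + 35/459) + 49842 = 17749/16065 + 49842 = 800729479/16065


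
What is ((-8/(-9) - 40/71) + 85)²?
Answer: 2972757529/408321 ≈ 7280.4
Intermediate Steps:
((-8/(-9) - 40/71) + 85)² = ((-8*(-⅑) - 40*1/71) + 85)² = ((8/9 - 40/71) + 85)² = (208/639 + 85)² = (54523/639)² = 2972757529/408321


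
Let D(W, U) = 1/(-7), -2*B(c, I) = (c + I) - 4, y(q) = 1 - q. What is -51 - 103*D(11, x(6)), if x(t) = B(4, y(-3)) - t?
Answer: -254/7 ≈ -36.286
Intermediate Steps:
B(c, I) = 2 - I/2 - c/2 (B(c, I) = -((c + I) - 4)/2 = -((I + c) - 4)/2 = -(-4 + I + c)/2 = 2 - I/2 - c/2)
x(t) = -2 - t (x(t) = (2 - (1 - 1*(-3))/2 - ½*4) - t = (2 - (1 + 3)/2 - 2) - t = (2 - ½*4 - 2) - t = (2 - 2 - 2) - t = -2 - t)
D(W, U) = -⅐
-51 - 103*D(11, x(6)) = -51 - 103*(-⅐) = -51 + 103/7 = -254/7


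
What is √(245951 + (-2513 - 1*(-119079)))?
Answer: √362517 ≈ 602.09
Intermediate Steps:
√(245951 + (-2513 - 1*(-119079))) = √(245951 + (-2513 + 119079)) = √(245951 + 116566) = √362517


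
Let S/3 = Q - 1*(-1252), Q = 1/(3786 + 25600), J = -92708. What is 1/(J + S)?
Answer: -29386/2613943469 ≈ -1.1242e-5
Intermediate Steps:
Q = 1/29386 ≈ 3.4030e-5
S = 110373819/29386 (S = 3*(1/29386 - 1*(-1252)) = 3*(1/29386 + 1252) = 3*(36791273/29386) = 110373819/29386 ≈ 3756.0)
1/(J + S) = 1/(-92708 + 110373819/29386) = 1/(-2613943469/29386) = -29386/2613943469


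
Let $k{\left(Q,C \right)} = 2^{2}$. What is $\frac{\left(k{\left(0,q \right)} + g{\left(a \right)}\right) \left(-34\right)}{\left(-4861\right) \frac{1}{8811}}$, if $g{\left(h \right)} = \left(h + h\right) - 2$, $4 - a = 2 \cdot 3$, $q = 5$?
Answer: $- \frac{599148}{4861} \approx -123.26$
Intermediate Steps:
$k{\left(Q,C \right)} = 4$
$a = -2$ ($a = 4 - 2 \cdot 3 = 4 - 6 = -2$)
$g{\left(h \right)} = -2 + 2 h$ ($g{\left(h \right)} = 2 h - 2 = -2 + 2 h$)
$\frac{\left(k{\left(0,q \right)} + g{\left(a \right)}\right) \left(-34\right)}{\left(-4861\right) \frac{1}{8811}} = \frac{\left(4 + \left(-2 + 2 \left(-2\right)\right)\right) \left(-34\right)}{\left(-4861\right) \frac{1}{8811}} = \frac{\left(4 - 6\right) \left(-34\right)}{\left(-4861\right) \frac{1}{8811}} = \frac{\left(4 - 6\right) \left(-34\right)}{- \frac{4861}{8811}} = \left(-2\right) \left(-34\right) \left(- \frac{8811}{4861}\right) = 68 \left(- \frac{8811}{4861}\right) = - \frac{599148}{4861}$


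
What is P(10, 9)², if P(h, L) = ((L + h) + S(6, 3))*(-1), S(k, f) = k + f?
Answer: 784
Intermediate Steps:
S(k, f) = f + k
P(h, L) = -9 - L - h (P(h, L) = ((L + h) + (3 + 6))*(-1) = ((L + h) + 9)*(-1) = (9 + L + h)*(-1) = -9 - L - h)
P(10, 9)² = (-9 - 1*9 - 1*10)² = (-9 - 9 - 10)² = (-28)² = 784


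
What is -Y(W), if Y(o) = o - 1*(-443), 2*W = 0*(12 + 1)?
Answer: -443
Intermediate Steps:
W = 0 (W = (0*(12 + 1))/2 = (0*13)/2 = (½)*0 = 0)
Y(o) = 443 + o (Y(o) = o + 443 = 443 + o)
-Y(W) = -(443 + 0) = -1*443 = -443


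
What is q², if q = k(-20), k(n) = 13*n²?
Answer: 27040000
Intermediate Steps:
q = 5200 (q = 13*(-20)² = 13*400 = 5200)
q² = 5200² = 27040000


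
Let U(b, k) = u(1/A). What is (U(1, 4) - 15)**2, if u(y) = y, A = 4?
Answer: 3481/16 ≈ 217.56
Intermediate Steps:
U(b, k) = 1/4
(U(1, 4) - 15)**2 = (1/4 - 15)**2 = (-59/4)**2 = 3481/16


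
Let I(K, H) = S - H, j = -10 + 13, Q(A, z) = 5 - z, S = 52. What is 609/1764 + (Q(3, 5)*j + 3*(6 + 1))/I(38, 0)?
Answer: 409/546 ≈ 0.74908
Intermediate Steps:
j = 3
I(K, H) = 52 - H
609/1764 + (Q(3, 5)*j + 3*(6 + 1))/I(38, 0) = 609/1764 + ((5 - 1*5)*3 + 3*(6 + 1))/(52 - 1*0) = 609*(1/1764) + ((5 - 5)*3 + 3*7)/(52 + 0) = 29/84 + (0*3 + 21)/52 = 29/84 + (0 + 21)*(1/52) = 29/84 + 21*(1/52) = 29/84 + 21/52 = 409/546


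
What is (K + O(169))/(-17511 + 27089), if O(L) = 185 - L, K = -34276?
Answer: -17130/4789 ≈ -3.5769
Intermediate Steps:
(K + O(169))/(-17511 + 27089) = (-34276 + (185 - 1*169))/(-17511 + 27089) = (-34276 + (185 - 169))/9578 = (-34276 + 16)*(1/9578) = -34260*1/9578 = -17130/4789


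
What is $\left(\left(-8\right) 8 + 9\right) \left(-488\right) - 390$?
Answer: $26450$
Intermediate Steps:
$\left(\left(-8\right) 8 + 9\right) \left(-488\right) - 390 = \left(-64 + 9\right) \left(-488\right) - 390 = \left(-55\right) \left(-488\right) - 390 = 26840 - 390 = 26450$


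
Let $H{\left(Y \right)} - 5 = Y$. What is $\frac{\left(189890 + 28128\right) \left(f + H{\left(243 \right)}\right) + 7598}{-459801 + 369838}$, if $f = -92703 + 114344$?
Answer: $- \frac{4772203600}{89963} \approx -53046.0$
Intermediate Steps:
$f = 21641$
$H{\left(Y \right)} = 5 + Y$
$\frac{\left(189890 + 28128\right) \left(f + H{\left(243 \right)}\right) + 7598}{-459801 + 369838} = \frac{\left(189890 + 28128\right) \left(21641 + \left(5 + 243\right)\right) + 7598}{-459801 + 369838} = \frac{218018 \left(21641 + 248\right) + 7598}{-89963} = \left(218018 \cdot 21889 + 7598\right) \left(- \frac{1}{89963}\right) = \left(4772196002 + 7598\right) \left(- \frac{1}{89963}\right) = 4772203600 \left(- \frac{1}{89963}\right) = - \frac{4772203600}{89963}$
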